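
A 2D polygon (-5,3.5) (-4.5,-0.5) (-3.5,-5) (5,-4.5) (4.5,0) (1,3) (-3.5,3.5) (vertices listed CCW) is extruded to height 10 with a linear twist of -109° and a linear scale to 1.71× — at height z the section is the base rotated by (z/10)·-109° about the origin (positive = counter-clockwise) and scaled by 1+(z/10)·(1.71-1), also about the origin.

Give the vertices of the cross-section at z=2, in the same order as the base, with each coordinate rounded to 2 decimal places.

Cross-section at z=2: (-3.82,5.83) (-4.98,1.38) (-5.83,-3.82) (3.39,-6.89) (4.77,-1.91) (2.33,2.76) (-2.23,5.20)

t = z/height = 2/10 = 0.2
s = 1 + (scale-1)·z/height = 1 + (1.71-1)·2/10 = 1.142000
θ = twist·z/height = -109°·2/10 = -21.8000° = -0.380482 rad
cos θ = 0.928486, sin θ = -0.371368 (intermediates below are computed at full precision and shown rounded to 5 d.p.)
v1: (-5,3.5) → rotate → (-3.34264,5.10654) → ×s → (-3.81730,5.83167) → (-3.82,5.83)
v2: (-4.5,-0.5) → rotate → (-4.36387,1.20691) → ×s → (-4.98354,1.37829) → (-4.98,1.38)
v3: (-3.5,-5) → rotate → (-5.10654,-3.34264) → ×s → (-5.83167,-3.81730) → (-5.83,-3.82)
v4: (5,-4.5) → rotate → (2.97127,-6.03503) → ×s → (3.39319,-6.89200) → (3.39,-6.89)
v5: (4.5,0) → rotate → (4.17819,-1.67116) → ×s → (4.77149,-1.90846) → (4.77,-1.91)
v6: (1,3) → rotate → (2.04259,2.41409) → ×s → (2.33264,2.75689) → (2.33,2.76)
v7: (-3.5,3.5) → rotate → (-1.94991,4.54949) → ×s → (-2.22680,5.19552) → (-2.23,5.20)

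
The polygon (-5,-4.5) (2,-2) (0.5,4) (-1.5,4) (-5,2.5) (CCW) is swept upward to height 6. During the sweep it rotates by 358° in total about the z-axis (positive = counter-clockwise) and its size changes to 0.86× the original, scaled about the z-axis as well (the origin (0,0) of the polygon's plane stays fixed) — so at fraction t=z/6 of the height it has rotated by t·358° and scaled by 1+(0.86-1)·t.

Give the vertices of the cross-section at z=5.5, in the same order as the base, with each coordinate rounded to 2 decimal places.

t = z/height = 5.5/6 = 0.916667
s = 1 + (scale-1)·z/height = 1 + (0.86-1)·5.5/6 = 0.871667
θ = twist·z/height = 358°·5.5/6 = 328.1667° = 5.727589 rad
cos θ = 0.849586, sin θ = -0.527450 (intermediates below are computed at full precision and shown rounded to 5 d.p.)
v1: (-5,-4.5) → rotate → (-6.62146,-1.18589) → ×s → (-5.77170,-1.03370) → (-5.77,-1.03)
v2: (2,-2) → rotate → (0.64427,-2.75407) → ×s → (0.56159,-2.40063) → (0.56,-2.40)
v3: (0.5,4) → rotate → (2.53459,3.13462) → ×s → (2.20932,2.73234) → (2.21,2.73)
v4: (-1.5,4) → rotate → (0.83542,4.18952) → ×s → (0.72821,3.65186) → (0.73,3.65)
v5: (-5,2.5) → rotate → (-2.92930,4.76122) → ×s → (-2.55338,4.15019) → (-2.55,4.15)

Cross-section at z=5.5: (-5.77,-1.03) (0.56,-2.40) (2.21,2.73) (0.73,3.65) (-2.55,4.15)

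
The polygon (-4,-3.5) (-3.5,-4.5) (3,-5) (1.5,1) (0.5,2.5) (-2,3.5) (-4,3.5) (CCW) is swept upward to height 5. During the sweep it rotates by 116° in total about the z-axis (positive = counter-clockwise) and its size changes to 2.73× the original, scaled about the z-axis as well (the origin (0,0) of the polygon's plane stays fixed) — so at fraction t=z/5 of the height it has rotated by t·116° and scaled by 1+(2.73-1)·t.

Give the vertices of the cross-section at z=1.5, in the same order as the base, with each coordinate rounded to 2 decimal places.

Cross-section at z=1.5: (-1.96,-7.83) (-0.46,-8.65) (8.08,-3.64) (1.00,2.55) (-1.54,3.55) (-5.53,2.63) (-8.02,0.90)

t = z/height = 1.5/5 = 0.3
s = 1 + (scale-1)·z/height = 1 + (2.73-1)·1.5/5 = 1.519000
θ = twist·z/height = 116°·1.5/5 = 34.8000° = 0.607375 rad
cos θ = 0.821149, sin θ = 0.570714 (intermediates below are computed at full precision and shown rounded to 5 d.p.)
v1: (-4,-3.5) → rotate → (-1.28710,-5.15688) → ×s → (-1.95510,-7.83330) → (-1.96,-7.83)
v2: (-3.5,-4.5) → rotate → (-0.30581,-5.69267) → ×s → (-0.46453,-8.64716) → (-0.46,-8.65)
v3: (3,-5) → rotate → (5.31702,-2.39361) → ×s → (8.07655,-3.63589) → (8.08,-3.64)
v4: (1.5,1) → rotate → (0.66101,1.67722) → ×s → (1.00407,2.54770) → (1.00,2.55)
v5: (0.5,2.5) → rotate → (-1.01621,2.33823) → ×s → (-1.54362,3.55177) → (-1.54,3.55)
v6: (-2,3.5) → rotate → (-3.63980,1.73260) → ×s → (-5.52885,2.63181) → (-5.53,2.63)
v7: (-4,3.5) → rotate → (-5.28209,0.59117) → ×s → (-8.02350,0.89798) → (-8.02,0.90)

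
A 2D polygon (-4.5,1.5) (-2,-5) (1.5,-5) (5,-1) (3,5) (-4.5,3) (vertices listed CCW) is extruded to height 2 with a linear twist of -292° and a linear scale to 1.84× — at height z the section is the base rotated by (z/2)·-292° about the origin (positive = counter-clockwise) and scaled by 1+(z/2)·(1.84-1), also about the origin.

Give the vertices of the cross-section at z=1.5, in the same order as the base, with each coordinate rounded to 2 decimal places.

t = z/height = 1.5/2 = 0.75
s = 1 + (scale-1)·z/height = 1 + (1.84-1)·1.5/2 = 1.630000
θ = twist·z/height = -292°·1.5/2 = -219.0000° = -3.822271 rad
cos θ = -0.777146, sin θ = 0.629320 (intermediates below are computed at full precision and shown rounded to 5 d.p.)
v1: (-4.5,1.5) → rotate → (2.55318,-3.99766) → ×s → (4.16168,-6.51619) → (4.16,-6.52)
v2: (-2,-5) → rotate → (4.70089,2.62709) → ×s → (7.66246,4.28216) → (7.66,4.28)
v3: (1.5,-5) → rotate → (1.98088,4.82971) → ×s → (3.22884,7.87243) → (3.23,7.87)
v4: (5,-1) → rotate → (-3.25641,3.92375) → ×s → (-5.30795,6.39571) → (-5.31,6.40)
v5: (3,5) → rotate → (-5.47804,-1.99777) → ×s → (-8.92920,-3.25636) → (-8.93,-3.26)
v6: (-4.5,3) → rotate → (1.60920,-5.16338) → ×s → (2.62299,-8.41631) → (2.62,-8.42)

Cross-section at z=1.5: (4.16,-6.52) (7.66,4.28) (3.23,7.87) (-5.31,6.40) (-8.93,-3.26) (2.62,-8.42)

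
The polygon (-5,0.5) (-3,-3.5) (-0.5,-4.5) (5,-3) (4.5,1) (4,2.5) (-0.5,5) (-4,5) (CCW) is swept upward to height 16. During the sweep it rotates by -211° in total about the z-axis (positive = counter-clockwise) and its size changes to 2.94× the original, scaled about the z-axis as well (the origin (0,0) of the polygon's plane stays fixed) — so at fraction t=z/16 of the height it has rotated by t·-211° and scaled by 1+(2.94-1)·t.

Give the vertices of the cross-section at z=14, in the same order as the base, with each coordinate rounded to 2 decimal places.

t = z/height = 14/16 = 0.875
s = 1 + (scale-1)·z/height = 1 + (2.94-1)·14/16 = 2.697500
θ = twist·z/height = -211°·14/16 = -184.6250° = -3.222314 rad
cos θ = -0.996744, sin θ = 0.080634 (intermediates below are computed at full precision and shown rounded to 5 d.p.)
v1: (-5,0.5) → rotate → (4.94340,-0.90154) → ×s → (13.33483,-2.43191) → (13.33,-2.43)
v2: (-3,-3.5) → rotate → (3.27245,3.24670) → ×s → (8.82743,8.75798) → (8.83,8.76)
v3: (-0.5,-4.5) → rotate → (0.86122,4.44503) → ×s → (2.32315,11.99047) → (2.32,11.99)
v4: (5,-3) → rotate → (-4.74182,3.39340) → ×s → (-12.79105,9.15370) → (-12.79,9.15)
v5: (4.5,1) → rotate → (-4.56598,-0.63389) → ×s → (-12.31673,-1.70992) → (-12.32,-1.71)
v6: (4,2.5) → rotate → (-4.18856,-2.16932) → ×s → (-11.29864,-5.85175) → (-11.30,-5.85)
v7: (-0.5,5) → rotate → (0.09520,-5.02404) → ×s → (0.25681,-13.55234) → (0.26,-13.55)
v8: (-4,5) → rotate → (3.58381,-5.30625) → ×s → (9.66732,-14.31362) → (9.67,-14.31)

Cross-section at z=14: (13.33,-2.43) (8.83,8.76) (2.32,11.99) (-12.79,9.15) (-12.32,-1.71) (-11.30,-5.85) (0.26,-13.55) (9.67,-14.31)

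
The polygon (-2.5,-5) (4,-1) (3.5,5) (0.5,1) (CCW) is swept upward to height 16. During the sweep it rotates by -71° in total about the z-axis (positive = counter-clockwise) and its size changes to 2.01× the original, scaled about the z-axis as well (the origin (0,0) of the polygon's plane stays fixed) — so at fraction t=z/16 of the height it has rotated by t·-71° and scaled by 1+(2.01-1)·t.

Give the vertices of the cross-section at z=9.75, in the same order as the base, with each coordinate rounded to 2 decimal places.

Cross-section at z=9.75: (-8.48,-3.11) (3.60,-5.61) (9.65,2.01) (1.70,0.62)

t = z/height = 9.75/16 = 0.609375
s = 1 + (scale-1)·z/height = 1 + (2.01-1)·9.75/16 = 1.615469
θ = twist·z/height = -71°·9.75/16 = -43.2656° = -0.755128 rad
cos θ = 0.728184, sin θ = -0.685382 (intermediates below are computed at full precision and shown rounded to 5 d.p.)
v1: (-2.5,-5) → rotate → (-5.24737,-1.92747) → ×s → (-8.47696,-3.11376) → (-8.48,-3.11)
v2: (4,-1) → rotate → (2.22735,-3.46971) → ×s → (3.59822,-5.60521) → (3.60,-5.61)
v3: (3.5,5) → rotate → (5.97555,1.24208) → ×s → (9.65332,2.00655) → (9.65,2.01)
v4: (0.5,1) → rotate → (1.04947,0.38549) → ×s → (1.69539,0.62275) → (1.70,0.62)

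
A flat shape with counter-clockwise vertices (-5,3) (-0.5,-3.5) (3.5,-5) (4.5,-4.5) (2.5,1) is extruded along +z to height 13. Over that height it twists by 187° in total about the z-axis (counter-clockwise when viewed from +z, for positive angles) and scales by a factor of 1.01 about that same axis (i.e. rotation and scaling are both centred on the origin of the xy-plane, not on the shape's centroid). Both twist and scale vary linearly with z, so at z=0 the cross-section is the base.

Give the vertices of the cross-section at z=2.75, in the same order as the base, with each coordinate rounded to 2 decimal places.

t = z/height = 2.75/13 = 0.211538
s = 1 + (scale-1)·z/height = 1 + (1.01-1)·2.75/13 = 1.002115
θ = twist·z/height = 187°·2.75/13 = 39.5577° = 0.690412 rad
cos θ = 0.770984, sin θ = 0.636855 (intermediates below are computed at full precision and shown rounded to 5 d.p.)
v1: (-5,3) → rotate → (-5.76548,-0.87132) → ×s → (-5.77768,-0.87317) → (-5.78,-0.87)
v2: (-0.5,-3.5) → rotate → (1.84350,-3.01687) → ×s → (1.84740,-3.02325) → (1.85,-3.02)
v3: (3.5,-5) → rotate → (5.88272,-1.62593) → ×s → (5.89516,-1.62937) → (5.90,-1.63)
v4: (4.5,-4.5) → rotate → (6.33527,-0.60358) → ×s → (6.34868,-0.60486) → (6.35,-0.60)
v5: (2.5,1) → rotate → (1.29060,2.36312) → ×s → (1.29333,2.36812) → (1.29,2.37)

Cross-section at z=2.75: (-5.78,-0.87) (1.85,-3.02) (5.90,-1.63) (6.35,-0.60) (1.29,2.37)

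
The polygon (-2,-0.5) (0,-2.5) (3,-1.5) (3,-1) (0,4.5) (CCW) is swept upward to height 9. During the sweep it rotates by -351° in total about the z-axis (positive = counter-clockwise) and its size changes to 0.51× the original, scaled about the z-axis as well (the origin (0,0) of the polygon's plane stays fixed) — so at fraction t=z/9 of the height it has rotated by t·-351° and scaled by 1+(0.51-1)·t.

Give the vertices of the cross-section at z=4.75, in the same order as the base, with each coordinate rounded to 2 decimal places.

Cross-section at z=4.75: (1.51,0.23) (0.17,1.85) (-2.11,1.31) (-2.15,0.94) (-0.31,-3.32)

t = z/height = 4.75/9 = 0.527778
s = 1 + (scale-1)·z/height = 1 + (0.51-1)·4.75/9 = 0.741389
θ = twist·z/height = -351°·4.75/9 = -185.2500° = -3.233222 rad
cos θ = -0.995805, sin θ = 0.091502 (intermediates below are computed at full precision and shown rounded to 5 d.p.)
v1: (-2,-0.5) → rotate → (2.03736,0.31490) → ×s → (1.51048,0.23346) → (1.51,0.23)
v2: (0,-2.5) → rotate → (0.22875,2.48951) → ×s → (0.16960,1.84570) → (0.17,1.85)
v3: (3,-1.5) → rotate → (-2.85016,1.76821) → ×s → (-2.11308,1.31093) → (-2.11,1.31)
v4: (3,-1) → rotate → (-2.89591,1.27031) → ×s → (-2.14700,0.94179) → (-2.15,0.94)
v5: (0,4.5) → rotate → (-0.41176,-4.48112) → ×s → (-0.30527,-3.32225) → (-0.31,-3.32)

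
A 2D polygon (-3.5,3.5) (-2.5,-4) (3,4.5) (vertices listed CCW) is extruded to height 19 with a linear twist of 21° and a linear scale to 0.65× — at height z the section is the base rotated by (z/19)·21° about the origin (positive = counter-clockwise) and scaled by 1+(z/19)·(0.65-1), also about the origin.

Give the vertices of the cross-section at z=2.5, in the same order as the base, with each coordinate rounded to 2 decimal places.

t = z/height = 2.5/19 = 0.131579
s = 1 + (scale-1)·z/height = 1 + (0.65-1)·2.5/19 = 0.953947
θ = twist·z/height = 21°·2.5/19 = 2.7632° = 0.048226 rad
cos θ = 0.998837, sin θ = 0.048208 (intermediates below are computed at full precision and shown rounded to 5 d.p.)
v1: (-3.5,3.5) → rotate → (-3.66466,3.32720) → ×s → (-3.49589,3.17398) → (-3.50,3.17)
v2: (-2.5,-4) → rotate → (-2.30426,-4.11587) → ×s → (-2.19815,-3.92632) → (-2.20,-3.93)
v3: (3,4.5) → rotate → (2.77958,4.63939) → ×s → (2.65157,4.42573) → (2.65,4.43)

Cross-section at z=2.5: (-3.50,3.17) (-2.20,-3.93) (2.65,4.43)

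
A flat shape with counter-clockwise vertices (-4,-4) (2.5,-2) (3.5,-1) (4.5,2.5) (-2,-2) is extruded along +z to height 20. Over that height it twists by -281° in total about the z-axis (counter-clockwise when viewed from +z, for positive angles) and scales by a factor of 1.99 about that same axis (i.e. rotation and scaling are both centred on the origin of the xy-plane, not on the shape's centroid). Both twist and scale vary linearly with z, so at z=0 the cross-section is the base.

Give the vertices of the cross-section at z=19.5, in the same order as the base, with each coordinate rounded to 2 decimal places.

Cross-section at z=19.5: (7.30,-8.39) (4.26,4.63) (2.44,6.73) (-4.29,9.16) (3.65,-4.19)

t = z/height = 19.5/20 = 0.975
s = 1 + (scale-1)·z/height = 1 + (1.99-1)·19.5/20 = 1.965250
θ = twist·z/height = -281°·19.5/20 = -273.9750° = -4.781766 rad
cos θ = 0.069321, sin θ = 0.997594 (intermediates below are computed at full precision and shown rounded to 5 d.p.)
v1: (-4,-4) → rotate → (3.71309,-4.26766) → ×s → (7.29716,-8.38702) → (7.30,-8.39)
v2: (2.5,-2) → rotate → (2.16849,2.35534) → ×s → (4.26163,4.62884) → (4.26,4.63)
v3: (3.5,-1) → rotate → (1.24022,3.42226) → ×s → (2.43734,6.72559) → (2.44,6.73)
v4: (4.5,2.5) → rotate → (-2.18204,4.66248) → ×s → (-4.28826,9.16293) → (-4.29,9.16)
v5: (-2,-2) → rotate → (1.85655,-2.13383) → ×s → (3.64858,-4.19351) → (3.65,-4.19)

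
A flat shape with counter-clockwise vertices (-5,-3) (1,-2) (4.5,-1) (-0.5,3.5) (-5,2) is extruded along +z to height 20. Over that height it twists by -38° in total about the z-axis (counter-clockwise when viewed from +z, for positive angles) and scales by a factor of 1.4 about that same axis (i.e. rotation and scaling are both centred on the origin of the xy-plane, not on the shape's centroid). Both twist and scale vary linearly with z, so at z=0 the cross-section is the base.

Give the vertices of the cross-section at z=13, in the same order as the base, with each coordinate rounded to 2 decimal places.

t = z/height = 13/20 = 0.65
s = 1 + (scale-1)·z/height = 1 + (1.4-1)·13/20 = 1.260000
θ = twist·z/height = -38°·13/20 = -24.7000° = -0.431096 rad
cos θ = 0.908508, sin θ = -0.417867 (intermediates below are computed at full precision and shown rounded to 5 d.p.)
v1: (-5,-3) → rotate → (-5.79614,-0.63619) → ×s → (-7.30314,-0.80160) → (-7.30,-0.80)
v2: (1,-2) → rotate → (0.07277,-2.23488) → ×s → (0.09170,-2.81595) → (0.09,-2.82)
v3: (4.5,-1) → rotate → (3.67042,-2.78891) → ×s → (4.62473,-3.51403) → (4.62,-3.51)
v4: (-0.5,3.5) → rotate → (1.00828,3.38871) → ×s → (1.27043,4.26978) → (1.27,4.27)
v5: (-5,2) → rotate → (-3.70681,3.90635) → ×s → (-4.67058,4.92200) → (-4.67,4.92)

Cross-section at z=13: (-7.30,-0.80) (0.09,-2.82) (4.62,-3.51) (1.27,4.27) (-4.67,4.92)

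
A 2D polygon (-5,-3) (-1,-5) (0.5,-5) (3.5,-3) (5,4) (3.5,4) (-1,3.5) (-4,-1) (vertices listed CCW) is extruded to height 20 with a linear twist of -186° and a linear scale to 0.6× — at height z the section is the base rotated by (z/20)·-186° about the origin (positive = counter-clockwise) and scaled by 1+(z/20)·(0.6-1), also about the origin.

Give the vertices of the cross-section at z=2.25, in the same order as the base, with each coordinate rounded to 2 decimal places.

t = z/height = 2.25/20 = 0.1125
s = 1 + (scale-1)·z/height = 1 + (0.6-1)·2.25/20 = 0.955000
θ = twist·z/height = -186°·2.25/20 = -20.9250° = -0.365210 rad
cos θ = 0.934049, sin θ = -0.357146 (intermediates below are computed at full precision and shown rounded to 5 d.p.)
v1: (-5,-3) → rotate → (-5.74168,-1.01642) → ×s → (-5.48330,-0.97068) → (-5.48,-0.97)
v2: (-1,-5) → rotate → (-2.71978,-4.31310) → ×s → (-2.59739,-4.11901) → (-2.60,-4.12)
v3: (0.5,-5) → rotate → (-1.31870,-4.84882) → ×s → (-1.25936,-4.63062) → (-1.26,-4.63)
v4: (3.5,-3) → rotate → (2.19773,-4.05216) → ×s → (2.09884,-3.86981) → (2.10,-3.87)
v5: (5,4) → rotate → (6.09883,1.95047) → ×s → (5.82438,1.86270) → (5.82,1.86)
v6: (3.5,4) → rotate → (4.69775,2.48619) → ×s → (4.48635,2.37431) → (4.49,2.37)
v7: (-1,3.5) → rotate → (0.31596,3.62632) → ×s → (0.30174,3.46313) → (0.30,3.46)
v8: (-4,-1) → rotate → (-4.09334,0.49453) → ×s → (-3.90914,0.47228) → (-3.91,0.47)

Cross-section at z=2.25: (-5.48,-0.97) (-2.60,-4.12) (-1.26,-4.63) (2.10,-3.87) (5.82,1.86) (4.49,2.37) (0.30,3.46) (-3.91,0.47)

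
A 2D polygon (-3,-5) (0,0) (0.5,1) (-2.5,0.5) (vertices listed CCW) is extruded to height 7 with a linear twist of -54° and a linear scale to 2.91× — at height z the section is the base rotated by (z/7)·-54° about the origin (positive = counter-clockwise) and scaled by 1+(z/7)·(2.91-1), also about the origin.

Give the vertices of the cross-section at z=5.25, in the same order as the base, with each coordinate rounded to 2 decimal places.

Cross-section at z=5.25: (-13.45,-4.51) (0.00,0.00) (2.50,1.06) (-3.83,4.87)

t = z/height = 5.25/7 = 0.75
s = 1 + (scale-1)·z/height = 1 + (2.91-1)·5.25/7 = 2.432500
θ = twist·z/height = -54°·5.25/7 = -40.5000° = -0.706858 rad
cos θ = 0.760406, sin θ = -0.649448 (intermediates below are computed at full precision and shown rounded to 5 d.p.)
v1: (-3,-5) → rotate → (-5.52846,-1.85369) → ×s → (-13.44797,-4.50909) → (-13.45,-4.51)
v2: (0,0) → rotate → (0.00000,0.00000) → ×s → (0.00000,0.00000) → (0.00,0.00)
v3: (0.5,1) → rotate → (1.02965,0.43568) → ×s → (2.50463,1.05980) → (2.50,1.06)
v4: (-2.5,0.5) → rotate → (-1.57629,2.00382) → ×s → (-3.83433,4.87430) → (-3.83,4.87)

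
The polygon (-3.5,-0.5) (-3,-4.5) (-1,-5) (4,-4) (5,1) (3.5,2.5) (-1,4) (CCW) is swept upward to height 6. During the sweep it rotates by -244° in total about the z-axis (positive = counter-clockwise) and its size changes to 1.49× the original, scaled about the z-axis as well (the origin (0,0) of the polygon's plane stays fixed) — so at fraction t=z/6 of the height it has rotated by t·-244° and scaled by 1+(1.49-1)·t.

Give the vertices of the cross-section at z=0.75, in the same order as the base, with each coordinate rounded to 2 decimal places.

Cross-section at z=0.75: (-3.47,1.43) (-5.17,-2.50) (-3.61,-4.03) (1.50,-5.81) (5.11,-1.78) (4.55,0.40) (1.24,4.20)

t = z/height = 0.75/6 = 0.125
s = 1 + (scale-1)·z/height = 1 + (1.49-1)·0.75/6 = 1.061250
θ = twist·z/height = -244°·0.75/6 = -30.5000° = -0.532325 rad
cos θ = 0.861629, sin θ = -0.507538 (intermediates below are computed at full precision and shown rounded to 5 d.p.)
v1: (-3.5,-0.5) → rotate → (-3.26947,1.34557) → ×s → (-3.46973,1.42799) → (-3.47,1.43)
v2: (-3,-4.5) → rotate → (-4.86881,-2.35472) → ×s → (-5.16702,-2.49894) → (-5.17,-2.50)
v3: (-1,-5) → rotate → (-3.39932,-3.80061) → ×s → (-3.60753,-4.03339) → (-3.61,-4.03)
v4: (4,-4) → rotate → (1.41636,-5.47667) → ×s → (1.50312,-5.81212) → (1.50,-5.81)
v5: (5,1) → rotate → (4.81568,-1.67606) → ×s → (5.11064,-1.77872) → (5.11,-1.78)
v6: (3.5,2.5) → rotate → (4.28455,0.37769) → ×s → (4.54698,0.40082) → (4.55,0.40)
v7: (-1,4) → rotate → (1.16852,3.95406) → ×s → (1.24010,4.19624) → (1.24,4.20)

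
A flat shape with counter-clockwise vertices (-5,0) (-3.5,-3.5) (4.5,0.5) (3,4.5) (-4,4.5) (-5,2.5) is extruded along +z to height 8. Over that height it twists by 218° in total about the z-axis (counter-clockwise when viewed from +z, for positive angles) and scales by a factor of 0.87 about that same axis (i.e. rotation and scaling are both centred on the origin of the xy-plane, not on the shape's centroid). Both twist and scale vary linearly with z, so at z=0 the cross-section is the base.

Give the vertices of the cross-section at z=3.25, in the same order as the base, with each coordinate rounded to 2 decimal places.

t = z/height = 3.25/8 = 0.40625
s = 1 + (scale-1)·z/height = 1 + (0.87-1)·3.25/8 = 0.947188
θ = twist·z/height = 218°·3.25/8 = 88.5625° = 1.545707 rad
cos θ = 0.025086, sin θ = 0.999685 (intermediates below are computed at full precision and shown rounded to 5 d.p.)
v1: (-5,0) → rotate → (-0.12543,-4.99843) → ×s → (-0.11881,-4.73445) → (-0.12,-4.73)
v2: (-3.5,-3.5) → rotate → (3.41110,-3.58670) → ×s → (3.23095,-3.39728) → (3.23,-3.40)
v3: (4.5,0.5) → rotate → (-0.38695,4.51113) → ×s → (-0.36652,4.27288) → (-0.37,4.27)
v4: (3,4.5) → rotate → (-4.42332,3.11194) → ×s → (-4.18972,2.94760) → (-4.19,2.95)
v5: (-4,4.5) → rotate → (-4.59893,-3.88585) → ×s → (-4.35605,-3.68063) → (-4.36,-3.68)
v6: (-5,2.5) → rotate → (-2.62465,-4.93571) → ×s → (-2.48603,-4.67504) → (-2.49,-4.68)

Cross-section at z=3.25: (-0.12,-4.73) (3.23,-3.40) (-0.37,4.27) (-4.19,2.95) (-4.36,-3.68) (-2.49,-4.68)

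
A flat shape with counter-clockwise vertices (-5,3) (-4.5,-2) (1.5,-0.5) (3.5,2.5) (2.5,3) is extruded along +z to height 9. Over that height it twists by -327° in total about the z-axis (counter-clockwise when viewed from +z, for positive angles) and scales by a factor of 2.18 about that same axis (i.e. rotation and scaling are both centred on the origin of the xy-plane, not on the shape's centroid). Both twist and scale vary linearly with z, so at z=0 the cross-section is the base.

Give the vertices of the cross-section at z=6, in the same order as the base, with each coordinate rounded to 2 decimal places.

Cross-section at z=6: (3.74,-9.72) (8.54,-2.13) (-1.56,2.35) (-7.68,0.33) (-6.82,-1.47)

t = z/height = 6/9 = 0.666667
s = 1 + (scale-1)·z/height = 1 + (2.18-1)·6/9 = 1.786667
θ = twist·z/height = -327°·6/9 = -218.0000° = -3.804818 rad
cos θ = -0.788011, sin θ = 0.615661 (intermediates below are computed at full precision and shown rounded to 5 d.p.)
v1: (-5,3) → rotate → (2.09307,-5.44234) → ×s → (3.73962,-9.72365) → (3.74,-9.72)
v2: (-4.5,-2) → rotate → (4.77737,-1.19446) → ×s → (8.53557,-2.13409) → (8.54,-2.13)
v3: (1.5,-0.5) → rotate → (-0.87419,1.31750) → ×s → (-1.56188,2.35393) → (-1.56,2.35)
v4: (3.5,2.5) → rotate → (-4.29719,0.18479) → ×s → (-7.67765,0.33016) → (-7.68,0.33)
v5: (2.5,3) → rotate → (-3.81701,-0.82488) → ×s → (-6.81973,-1.47378) → (-6.82,-1.47)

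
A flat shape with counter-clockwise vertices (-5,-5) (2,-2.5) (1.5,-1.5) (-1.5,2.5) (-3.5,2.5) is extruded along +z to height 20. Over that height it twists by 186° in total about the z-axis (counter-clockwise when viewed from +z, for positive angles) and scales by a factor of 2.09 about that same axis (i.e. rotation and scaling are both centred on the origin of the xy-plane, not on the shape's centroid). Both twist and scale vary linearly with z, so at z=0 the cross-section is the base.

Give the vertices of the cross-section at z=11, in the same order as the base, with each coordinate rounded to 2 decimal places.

t = z/height = 11/20 = 0.55
s = 1 + (scale-1)·z/height = 1 + (2.09-1)·11/20 = 1.599500
θ = twist·z/height = 186°·11/20 = 102.3000° = 1.785472 rad
cos θ = -0.213030, sin θ = 0.977046 (intermediates below are computed at full precision and shown rounded to 5 d.p.)
v1: (-5,-5) → rotate → (5.95038,-3.82008) → ×s → (9.51763,-6.11021) → (9.52,-6.11)
v2: (2,-2.5) → rotate → (2.01655,2.48667) → ×s → (3.22548,3.97742) → (3.23,3.98)
v3: (1.5,-1.5) → rotate → (1.14602,1.78511) → ×s → (1.83306,2.85529) → (1.83,2.86)
v4: (-1.5,2.5) → rotate → (-2.12307,-1.99814) → ×s → (-3.39585,-3.19603) → (-3.40,-3.20)
v5: (-3.5,2.5) → rotate → (-1.69701,-3.95224) → ×s → (-2.71436,-6.32160) → (-2.71,-6.32)

Cross-section at z=11: (9.52,-6.11) (3.23,3.98) (1.83,2.86) (-3.40,-3.20) (-2.71,-6.32)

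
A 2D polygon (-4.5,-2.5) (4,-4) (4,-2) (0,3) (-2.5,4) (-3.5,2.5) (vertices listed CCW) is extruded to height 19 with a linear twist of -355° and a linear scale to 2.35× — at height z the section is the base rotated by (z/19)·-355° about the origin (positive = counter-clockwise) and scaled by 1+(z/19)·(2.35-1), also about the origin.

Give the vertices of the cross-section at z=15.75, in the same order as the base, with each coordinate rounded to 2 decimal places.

t = z/height = 15.75/19 = 0.828947
s = 1 + (scale-1)·z/height = 1 + (2.35-1)·15.75/19 = 2.119079
θ = twist·z/height = -355°·15.75/19 = -294.2763° = -5.136091 rad
cos θ = 0.411138, sin θ = 0.911573 (intermediates below are computed at full precision and shown rounded to 5 d.p.)
v1: (-4.5,-2.5) → rotate → (0.42881,-5.12992) → ×s → (0.90869,-10.87071) → (0.91,-10.87)
v2: (4,-4) → rotate → (5.29084,2.00174) → ×s → (11.21172,4.24185) → (11.21,4.24)
v3: (4,-2) → rotate → (3.46770,2.82402) → ×s → (7.34832,5.98432) → (7.35,5.98)
v4: (0,3) → rotate → (-2.73472,1.23341) → ×s → (-5.79509,2.61370) → (-5.80,2.61)
v5: (-2.5,4) → rotate → (-4.67414,-0.63438) → ×s → (-9.90487,-1.34431) → (-9.90,-1.34)
v6: (-3.5,2.5) → rotate → (-3.71791,-2.16266) → ×s → (-7.87855,-4.58285) → (-7.88,-4.58)

Cross-section at z=15.75: (0.91,-10.87) (11.21,4.24) (7.35,5.98) (-5.80,2.61) (-9.90,-1.34) (-7.88,-4.58)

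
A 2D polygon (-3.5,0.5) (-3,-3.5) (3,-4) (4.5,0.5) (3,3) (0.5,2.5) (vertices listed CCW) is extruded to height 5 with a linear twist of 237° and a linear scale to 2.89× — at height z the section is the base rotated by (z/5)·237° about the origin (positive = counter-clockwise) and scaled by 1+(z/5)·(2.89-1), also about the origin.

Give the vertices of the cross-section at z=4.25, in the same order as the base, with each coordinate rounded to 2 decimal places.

Cross-section at z=4.25: (8.97,2.12) (3.94,11.35) (-11.09,6.84) (-10.44,-5.50) (-4.42,-10.14) (1.17,-6.54)

t = z/height = 4.25/5 = 0.85
s = 1 + (scale-1)·z/height = 1 + (2.89-1)·4.25/5 = 2.606500
θ = twist·z/height = 237°·4.25/5 = 201.4500° = 3.515966 rad
cos θ = -0.930737, sin θ = -0.365689 (intermediates below are computed at full precision and shown rounded to 5 d.p.)
v1: (-3.5,0.5) → rotate → (3.44042,0.81454) → ×s → (8.96747,2.12311) → (8.97,2.12)
v2: (-3,-3.5) → rotate → (1.51230,4.35465) → ×s → (3.94181,11.35039) → (3.94,11.35)
v3: (3,-4) → rotate → (-4.25497,2.62588) → ×s → (-11.09057,6.84436) → (-11.09,6.84)
v4: (4.5,0.5) → rotate → (-4.00547,-2.11097) → ×s → (-10.44026,-5.50224) → (-10.44,-5.50)
v5: (3,3) → rotate → (-1.69514,-3.88928) → ×s → (-4.41839,-10.13740) → (-4.42,-10.14)
v6: (0.5,2.5) → rotate → (0.44885,-2.50969) → ×s → (1.16994,-6.54150) → (1.17,-6.54)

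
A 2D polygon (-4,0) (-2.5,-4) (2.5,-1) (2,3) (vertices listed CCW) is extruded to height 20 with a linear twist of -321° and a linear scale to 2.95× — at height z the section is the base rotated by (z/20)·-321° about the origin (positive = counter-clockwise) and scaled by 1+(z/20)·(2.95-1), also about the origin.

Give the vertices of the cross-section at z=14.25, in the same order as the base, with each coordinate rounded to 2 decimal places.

t = z/height = 14.25/20 = 0.7125
s = 1 + (scale-1)·z/height = 1 + (2.95-1)·14.25/20 = 2.389375
θ = twist·z/height = -321°·14.25/20 = -228.7125° = -3.991786 rad
cos θ = -0.659838, sin θ = 0.751408 (intermediates below are computed at full precision and shown rounded to 5 d.p.)
v1: (-4,0) → rotate → (2.63935,-3.00563) → ×s → (6.30640,-7.18158) → (6.31,-7.18)
v2: (-2.5,-4) → rotate → (4.65523,0.76083) → ×s → (11.12308,1.81791) → (11.12,1.82)
v3: (2.5,-1) → rotate → (-0.89819,2.53836) → ×s → (-2.14610,6.06509) → (-2.15,6.07)
v4: (2,3) → rotate → (-3.57390,-0.47670) → ×s → (-8.53939,-1.13901) → (-8.54,-1.14)

Cross-section at z=14.25: (6.31,-7.18) (11.12,1.82) (-2.15,6.07) (-8.54,-1.14)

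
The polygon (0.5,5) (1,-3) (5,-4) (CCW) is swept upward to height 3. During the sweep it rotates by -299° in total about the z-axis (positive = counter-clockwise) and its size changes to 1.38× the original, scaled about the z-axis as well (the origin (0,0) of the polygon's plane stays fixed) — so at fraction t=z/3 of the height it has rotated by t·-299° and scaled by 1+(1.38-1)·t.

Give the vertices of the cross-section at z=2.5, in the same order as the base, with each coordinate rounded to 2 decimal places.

Cross-section at z=2.5: (-6.39,-1.73) (3.22,2.64) (2.58,8.03)

t = z/height = 2.5/3 = 0.833333
s = 1 + (scale-1)·z/height = 1 + (1.38-1)·2.5/3 = 1.316667
θ = twist·z/height = -299°·2.5/3 = -249.1667° = -4.348779 rad
cos θ = -0.355651, sin θ = 0.934619 (intermediates below are computed at full precision and shown rounded to 5 d.p.)
v1: (0.5,5) → rotate → (-4.85092,-1.31094) → ×s → (-6.38704,-1.72608) → (-6.39,-1.73)
v2: (1,-3) → rotate → (2.44821,2.00157) → ×s → (3.22347,2.63540) → (3.22,2.64)
v3: (5,-4) → rotate → (1.96022,6.09570) → ×s → (2.58096,8.02600) → (2.58,8.03)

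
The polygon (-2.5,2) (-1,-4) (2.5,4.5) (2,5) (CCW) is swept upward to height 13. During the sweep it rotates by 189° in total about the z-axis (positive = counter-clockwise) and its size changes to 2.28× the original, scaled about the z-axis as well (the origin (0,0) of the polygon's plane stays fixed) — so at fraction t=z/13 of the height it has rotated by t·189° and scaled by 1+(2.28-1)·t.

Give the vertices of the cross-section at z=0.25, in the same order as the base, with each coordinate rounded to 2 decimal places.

Cross-section at z=0.25: (-2.69,1.88) (-0.76,-4.16) (2.26,4.76) (1.72,5.24)

t = z/height = 0.25/13 = 0.0192308
s = 1 + (scale-1)·z/height = 1 + (2.28-1)·0.25/13 = 1.024615
θ = twist·z/height = 189°·0.25/13 = 3.6346° = 0.063436 rad
cos θ = 0.997989, sin θ = 0.063393 (intermediates below are computed at full precision and shown rounded to 5 d.p.)
v1: (-2.5,2) → rotate → (-2.62176,1.83749) → ×s → (-2.68629,1.88272) → (-2.69,1.88)
v2: (-1,-4) → rotate → (-0.74441,-4.05535) → ×s → (-0.76274,-4.15517) → (-0.76,-4.16)
v3: (2.5,4.5) → rotate → (2.20970,4.64943) → ×s → (2.26409,4.76388) → (2.26,4.76)
v4: (2,5) → rotate → (1.67901,5.11673) → ×s → (1.72034,5.24268) → (1.72,5.24)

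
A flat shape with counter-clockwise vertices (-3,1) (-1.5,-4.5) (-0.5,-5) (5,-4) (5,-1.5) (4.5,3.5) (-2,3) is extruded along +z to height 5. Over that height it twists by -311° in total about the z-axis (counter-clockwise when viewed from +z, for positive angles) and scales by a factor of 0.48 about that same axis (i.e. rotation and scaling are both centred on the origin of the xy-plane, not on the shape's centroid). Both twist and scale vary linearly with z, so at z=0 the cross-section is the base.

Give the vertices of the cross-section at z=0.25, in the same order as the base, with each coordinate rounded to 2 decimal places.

t = z/height = 0.25/5 = 0.05
s = 1 + (scale-1)·z/height = 1 + (0.48-1)·0.25/5 = 0.974000
θ = twist·z/height = -311°·0.25/5 = -15.5500° = -0.271399 rad
cos θ = 0.963397, sin θ = -0.268079 (intermediates below are computed at full precision and shown rounded to 5 d.p.)
v1: (-3,1) → rotate → (-2.62211,1.76763) → ×s → (-2.55394,1.72168) → (-2.55,1.72)
v2: (-1.5,-4.5) → rotate → (-2.65145,-3.93317) → ×s → (-2.58251,-3.83090) → (-2.58,-3.83)
v3: (-0.5,-5) → rotate → (-1.82209,-4.68294) → ×s → (-1.77472,-4.56119) → (-1.77,-4.56)
v4: (5,-4) → rotate → (3.74467,-5.19398) → ×s → (3.64731,-5.05894) → (3.65,-5.06)
v5: (5,-1.5) → rotate → (4.41487,-2.78549) → ×s → (4.30008,-2.71307) → (4.30,-2.71)
v6: (4.5,3.5) → rotate → (5.27356,2.16553) → ×s → (5.13645,2.10923) → (5.14,2.11)
v7: (-2,3) → rotate → (-1.12256,3.42635) → ×s → (-1.09337,3.33726) → (-1.09,3.34)

Cross-section at z=0.25: (-2.55,1.72) (-2.58,-3.83) (-1.77,-4.56) (3.65,-5.06) (4.30,-2.71) (5.14,2.11) (-1.09,3.34)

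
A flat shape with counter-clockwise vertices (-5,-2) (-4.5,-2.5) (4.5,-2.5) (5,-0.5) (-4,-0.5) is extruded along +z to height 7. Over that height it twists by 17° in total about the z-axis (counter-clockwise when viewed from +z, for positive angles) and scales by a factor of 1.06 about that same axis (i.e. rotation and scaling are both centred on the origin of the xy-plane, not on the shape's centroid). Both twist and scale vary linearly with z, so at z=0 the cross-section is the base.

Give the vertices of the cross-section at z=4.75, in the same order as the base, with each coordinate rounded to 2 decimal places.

Cross-section at z=4.75: (-4.68,-3.08) (-4.07,-3.49) (5.11,-1.61) (5.20,0.53) (-3.97,-1.34)

t = z/height = 4.75/7 = 0.678571
s = 1 + (scale-1)·z/height = 1 + (1.06-1)·4.75/7 = 1.040714
θ = twist·z/height = 17°·4.75/7 = 11.5357° = 0.201336 rad
cos θ = 0.979800, sin θ = 0.199979 (intermediates below are computed at full precision and shown rounded to 5 d.p.)
v1: (-5,-2) → rotate → (-4.49904,-2.95949) → ×s → (-4.68222,-3.07999) → (-4.68,-3.08)
v2: (-4.5,-2.5) → rotate → (-3.90915,-3.34940) → ×s → (-4.06831,-3.48577) → (-4.07,-3.49)
v3: (4.5,-2.5) → rotate → (4.90905,-1.54960) → ×s → (5.10892,-1.61269) → (5.11,-1.61)
v4: (5,-0.5) → rotate → (4.99899,0.50999) → ×s → (5.20252,0.53076) → (5.20,0.53)
v5: (-4,-0.5) → rotate → (-3.81921,-1.28981) → ×s → (-3.97471,-1.34233) → (-3.97,-1.34)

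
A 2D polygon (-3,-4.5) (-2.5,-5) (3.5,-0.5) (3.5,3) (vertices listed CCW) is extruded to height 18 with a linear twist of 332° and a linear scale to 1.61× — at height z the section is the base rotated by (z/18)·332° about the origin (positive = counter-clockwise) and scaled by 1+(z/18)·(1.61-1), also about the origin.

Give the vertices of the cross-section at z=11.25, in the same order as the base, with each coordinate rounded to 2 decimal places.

t = z/height = 11.25/18 = 0.625
s = 1 + (scale-1)·z/height = 1 + (1.61-1)·11.25/18 = 1.381250
θ = twist·z/height = 332°·11.25/18 = 207.5000° = 3.621558 rad
cos θ = -0.887011, sin θ = -0.461749 (intermediates below are computed at full precision and shown rounded to 5 d.p.)
v1: (-3,-4.5) → rotate → (0.58316,5.37679) → ×s → (0.80549,7.42670) → (0.81,7.43)
v2: (-2.5,-5) → rotate → (-0.09122,5.58943) → ×s → (-0.12599,7.72039) → (-0.13,7.72)
v3: (3.5,-0.5) → rotate → (-3.33541,-1.17261) → ×s → (-4.60704,-1.61967) → (-4.61,-1.62)
v4: (3.5,3) → rotate → (-1.71929,-4.27715) → ×s → (-2.37477,-5.90782) → (-2.37,-5.91)

Cross-section at z=11.25: (0.81,7.43) (-0.13,7.72) (-4.61,-1.62) (-2.37,-5.91)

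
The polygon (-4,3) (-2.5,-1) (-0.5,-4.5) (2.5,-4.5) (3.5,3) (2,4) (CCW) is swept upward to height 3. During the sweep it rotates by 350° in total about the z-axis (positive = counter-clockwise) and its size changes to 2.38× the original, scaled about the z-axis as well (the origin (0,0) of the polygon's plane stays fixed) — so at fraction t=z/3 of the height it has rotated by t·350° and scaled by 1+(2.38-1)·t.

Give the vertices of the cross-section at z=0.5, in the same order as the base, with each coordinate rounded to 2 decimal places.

Cross-section at z=0.5: (-5.72,-2.25) (-0.57,-3.26) (4.39,-3.43) (6.33,-0.29) (-0.88,5.60) (-2.90,4.68)

t = z/height = 0.5/3 = 0.166667
s = 1 + (scale-1)·z/height = 1 + (2.38-1)·0.5/3 = 1.230000
θ = twist·z/height = 350°·0.5/3 = 58.3333° = 1.018109 rad
cos θ = 0.524977, sin θ = 0.851117 (intermediates below are computed at full precision and shown rounded to 5 d.p.)
v1: (-4,3) → rotate → (-4.65326,-1.82954) → ×s → (-5.72351,-2.25033) → (-5.72,-2.25)
v2: (-2.5,-1) → rotate → (-0.46132,-2.65277) → ×s → (-0.56743,-3.26290) → (-0.57,-3.26)
v3: (-0.5,-4.5) → rotate → (3.56754,-2.78795) → ×s → (4.38807,-3.42918) → (4.39,-3.43)
v4: (2.5,-4.5) → rotate → (5.14247,-0.23460) → ×s → (6.32523,-0.28856) → (6.33,-0.29)
v5: (3.5,3) → rotate → (-0.71593,4.55384) → ×s → (-0.88060,5.60122) → (-0.88,5.60)
v6: (2,4) → rotate → (-2.35451,3.80214) → ×s → (-2.89605,4.67663) → (-2.90,4.68)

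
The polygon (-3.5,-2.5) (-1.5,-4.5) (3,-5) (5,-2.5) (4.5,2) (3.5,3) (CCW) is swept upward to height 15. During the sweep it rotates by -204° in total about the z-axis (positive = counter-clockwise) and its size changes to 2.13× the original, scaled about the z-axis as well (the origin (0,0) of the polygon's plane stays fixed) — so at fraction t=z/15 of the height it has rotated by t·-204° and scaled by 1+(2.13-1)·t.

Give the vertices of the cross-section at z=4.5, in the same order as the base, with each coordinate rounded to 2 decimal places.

t = z/height = 4.5/15 = 0.3
s = 1 + (scale-1)·z/height = 1 + (2.13-1)·4.5/15 = 1.339000
θ = twist·z/height = -204°·4.5/15 = -61.2000° = -1.068142 rad
cos θ = 0.481754, sin θ = -0.876307 (intermediates below are computed at full precision and shown rounded to 5 d.p.)
v1: (-3.5,-2.5) → rotate → (-3.87690,1.86269) → ×s → (-5.19118,2.49414) → (-5.19,2.49)
v2: (-1.5,-4.5) → rotate → (-4.66601,-0.85343) → ×s → (-6.24779,-1.14274) → (-6.25,-1.14)
v3: (3,-5) → rotate → (-2.93627,-5.03769) → ×s → (-3.93167,-6.74546) → (-3.93,-6.75)
v4: (5,-2.5) → rotate → (0.21800,-5.58592) → ×s → (0.29190,-7.47954) → (0.29,-7.48)
v5: (4.5,2) → rotate → (3.92050,-2.97987) → ×s → (5.24956,-3.99005) → (5.25,-3.99)
v6: (3.5,3) → rotate → (4.31506,-1.62181) → ×s → (5.77786,-2.17161) → (5.78,-2.17)

Cross-section at z=4.5: (-5.19,2.49) (-6.25,-1.14) (-3.93,-6.75) (0.29,-7.48) (5.25,-3.99) (5.78,-2.17)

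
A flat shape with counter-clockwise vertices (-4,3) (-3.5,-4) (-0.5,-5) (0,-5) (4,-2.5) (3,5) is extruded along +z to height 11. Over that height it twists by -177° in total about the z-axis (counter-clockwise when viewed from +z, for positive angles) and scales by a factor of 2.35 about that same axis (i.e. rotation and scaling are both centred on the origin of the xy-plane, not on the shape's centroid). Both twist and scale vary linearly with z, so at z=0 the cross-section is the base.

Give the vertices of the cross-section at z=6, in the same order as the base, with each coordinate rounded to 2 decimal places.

Cross-section at z=6: (5.97,6.31) (-6.21,6.83) (-8.53,1.85) (-8.63,0.99) (-5.10,-6.41) (8.03,-6.16)

t = z/height = 6/11 = 0.545455
s = 1 + (scale-1)·z/height = 1 + (2.35-1)·6/11 = 1.736364
θ = twist·z/height = -177°·6/11 = -96.5455° = -1.685036 rad
cos θ = -0.113991, sin θ = -0.993482 (intermediates below are computed at full precision and shown rounded to 5 d.p.)
v1: (-4,3) → rotate → (3.43641,3.63195) → ×s → (5.96686,6.30639) → (5.97,6.31)
v2: (-3.5,-4) → rotate → (-3.57496,3.93315) → ×s → (-6.20743,6.82938) → (-6.21,6.83)
v3: (-0.5,-5) → rotate → (-4.91041,1.06670) → ×s → (-8.52626,1.85218) → (-8.53,1.85)
v4: (0,-5) → rotate → (-4.96741,0.56996) → ×s → (-8.62523,0.98965) → (-8.63,0.99)
v5: (4,-2.5) → rotate → (-2.93967,-3.68895) → ×s → (-5.10434,-6.40536) → (-5.10,-6.41)
v6: (3,5) → rotate → (4.62543,-3.55040) → ×s → (8.03144,-6.16479) → (8.03,-6.16)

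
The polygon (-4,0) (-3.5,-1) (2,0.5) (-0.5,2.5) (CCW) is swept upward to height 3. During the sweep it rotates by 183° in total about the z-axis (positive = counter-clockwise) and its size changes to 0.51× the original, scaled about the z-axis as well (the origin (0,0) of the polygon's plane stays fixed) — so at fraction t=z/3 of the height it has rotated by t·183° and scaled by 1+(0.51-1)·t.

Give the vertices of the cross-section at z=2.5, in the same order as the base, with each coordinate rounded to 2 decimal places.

Cross-section at z=2.5: (2.10,-1.09) (2.11,-0.43) (-1.19,0.28) (-0.42,-1.45)

t = z/height = 2.5/3 = 0.833333
s = 1 + (scale-1)·z/height = 1 + (0.51-1)·2.5/3 = 0.591667
θ = twist·z/height = 183°·2.5/3 = 152.5000° = 2.661627 rad
cos θ = -0.887011, sin θ = 0.461749 (intermediates below are computed at full precision and shown rounded to 5 d.p.)
v1: (-4,0) → rotate → (3.54804,-1.84699) → ×s → (2.09926,-1.09281) → (2.10,-1.09)
v2: (-3.5,-1) → rotate → (3.56629,-0.72911) → ×s → (2.11005,-0.43139) → (2.11,-0.43)
v3: (2,0.5) → rotate → (-2.00490,0.47999) → ×s → (-1.18623,0.28400) → (-1.19,0.28)
v4: (-0.5,2.5) → rotate → (-0.71087,-2.44840) → ×s → (-0.42060,-1.44864) → (-0.42,-1.45)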